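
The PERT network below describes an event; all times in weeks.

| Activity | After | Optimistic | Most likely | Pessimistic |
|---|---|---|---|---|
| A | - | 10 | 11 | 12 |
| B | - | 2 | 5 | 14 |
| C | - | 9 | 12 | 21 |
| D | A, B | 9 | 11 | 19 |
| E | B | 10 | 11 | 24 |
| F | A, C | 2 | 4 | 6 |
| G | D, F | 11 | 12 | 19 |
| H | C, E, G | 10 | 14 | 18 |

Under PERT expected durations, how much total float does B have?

te_A = (10 + 4·11 + 12)/6 = 66/6 = 11
te_B = (2 + 4·5 + 14)/6 = 36/6 = 6
te_C = (9 + 4·12 + 21)/6 = 78/6 = 13
te_D = (9 + 4·11 + 19)/6 = 72/6 = 12
te_E = (10 + 4·11 + 24)/6 = 78/6 = 13
te_F = (2 + 4·4 + 6)/6 = 24/6 = 4
te_G = (11 + 4·12 + 19)/6 = 78/6 = 13
te_H = (10 + 4·14 + 18)/6 = 84/6 = 14

Forward pass:
ES_A = 0; EF_A = 11
ES_B = 0; EF_B = 6
ES_C = 0; EF_C = 13
ES_D = max(EF_A=11, EF_B=6) = 11; EF_D = 11+12 = 23
ES_E = 6; EF_E = 6+13 = 19
ES_F = max(EF_A=11, EF_C=13) = 13; EF_F = 13+4 = 17
ES_G = max(EF_D=23, EF_F=17) = 23; EF_G = 23+13 = 36
ES_H = max(EF_C=13, EF_E=19, EF_G=36) = 36; EF_H = 36+14 = 50
Expected project duration μ = 50 weeks. Critical path: A → D → G → H.

Backward pass:
LF_H = 50; LS_H = 50−14 = 36
LF_G = LS_H = 36; LS_G = 36−13 = 23
LF_F = LS_G = 23; LS_F = 23−4 = 19
LF_E = LS_H = 36; LS_E = 36−13 = 23
LF_D = LS_G = 23; LS_D = 23−12 = 11
LF_C = min(LS_F=19, LS_H=36) = 19; LS_C = 19−13 = 6
LF_B = min(LS_D=11, LS_E=23) = 11; LS_B = 11−6 = 5
LF_A = min(LS_D=11, LS_F=19) = 11; LS_A = 11−11 = 0
Slack_B = LS_B − ES_B = 5 − 0 = 5

5 weeks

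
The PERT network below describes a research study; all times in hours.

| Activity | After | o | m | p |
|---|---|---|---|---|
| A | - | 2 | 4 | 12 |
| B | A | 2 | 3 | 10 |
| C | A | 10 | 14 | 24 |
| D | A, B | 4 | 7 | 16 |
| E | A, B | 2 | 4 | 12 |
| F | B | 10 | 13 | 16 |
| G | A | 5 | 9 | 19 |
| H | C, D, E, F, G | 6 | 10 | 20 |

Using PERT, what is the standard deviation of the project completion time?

3.32 hours

te_A = (2 + 4·4 + 12)/6 = 30/6 = 5; σ²_A = ((12−2)/6)² = 2.778
te_B = (2 + 4·3 + 10)/6 = 24/6 = 4; σ²_B = ((10−2)/6)² = 1.778
te_C = (10 + 4·14 + 24)/6 = 90/6 = 15; σ²_C = ((24−10)/6)² = 5.444
te_D = (4 + 4·7 + 16)/6 = 48/6 = 8; σ²_D = ((16−4)/6)² = 4.000
te_E = (2 + 4·4 + 12)/6 = 30/6 = 5; σ²_E = ((12−2)/6)² = 2.778
te_F = (10 + 4·13 + 16)/6 = 78/6 = 13; σ²_F = ((16−10)/6)² = 1.000
te_G = (5 + 4·9 + 19)/6 = 60/6 = 10; σ²_G = ((19−5)/6)² = 5.444
te_H = (6 + 4·10 + 20)/6 = 66/6 = 11; σ²_H = ((20−6)/6)² = 5.444

Forward pass:
ES_A = 0; EF_A = 5
ES_B = 5; EF_B = 5+4 = 9
ES_C = 5; EF_C = 5+15 = 20
ES_D = max(EF_A=5, EF_B=9) = 9; EF_D = 9+8 = 17
ES_E = max(EF_A=5, EF_B=9) = 9; EF_E = 9+5 = 14
ES_F = 9; EF_F = 9+13 = 22
ES_G = 5; EF_G = 5+10 = 15
ES_H = max(EF_C=20, EF_D=17, EF_E=14, EF_F=22, EF_G=15) = 22; EF_H = 22+11 = 33
Expected project duration μ = 33 hours. Critical path: A → B → F → H.

Variance along critical path = 2.778 + 1.778 + 1.000 + 5.444 = 11.000
σ = √11.000 = 3.317 hours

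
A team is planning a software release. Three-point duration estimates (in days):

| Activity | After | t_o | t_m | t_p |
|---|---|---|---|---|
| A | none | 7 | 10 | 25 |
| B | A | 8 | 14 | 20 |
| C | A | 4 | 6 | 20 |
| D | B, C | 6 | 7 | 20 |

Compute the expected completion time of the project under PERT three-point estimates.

35 days

te_A = (7 + 4·10 + 25)/6 = 72/6 = 12
te_B = (8 + 4·14 + 20)/6 = 84/6 = 14
te_C = (4 + 4·6 + 20)/6 = 48/6 = 8
te_D = (6 + 4·7 + 20)/6 = 54/6 = 9

Forward pass:
ES_A = 0; EF_A = 12
ES_B = 12; EF_B = 12+14 = 26
ES_C = 12; EF_C = 12+8 = 20
ES_D = max(EF_B=26, EF_C=20) = 26; EF_D = 26+9 = 35
Expected project duration μ = 35 days. Critical path: A → B → D.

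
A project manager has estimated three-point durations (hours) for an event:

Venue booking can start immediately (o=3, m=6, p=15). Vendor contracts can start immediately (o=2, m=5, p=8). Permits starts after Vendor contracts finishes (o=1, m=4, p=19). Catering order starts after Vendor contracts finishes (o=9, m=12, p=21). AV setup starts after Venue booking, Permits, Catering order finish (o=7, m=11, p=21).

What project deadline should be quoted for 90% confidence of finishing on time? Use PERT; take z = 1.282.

34.1 hours

te_Venue booking = (3 + 4·6 + 15)/6 = 42/6 = 7; σ²_Venue booking = ((15−3)/6)² = 4.000
te_Vendor contracts = (2 + 4·5 + 8)/6 = 30/6 = 5; σ²_Vendor contracts = ((8−2)/6)² = 1.000
te_Permits = (1 + 4·4 + 19)/6 = 36/6 = 6; σ²_Permits = ((19−1)/6)² = 9.000
te_Catering order = (9 + 4·12 + 21)/6 = 78/6 = 13; σ²_Catering order = ((21−9)/6)² = 4.000
te_AV setup = (7 + 4·11 + 21)/6 = 72/6 = 12; σ²_AV setup = ((21−7)/6)² = 5.444

Forward pass:
ES_Venue booking = 0; EF_Venue booking = 7
ES_Vendor contracts = 0; EF_Vendor contracts = 5
ES_Permits = 5; EF_Permits = 5+6 = 11
ES_Catering order = 5; EF_Catering order = 5+13 = 18
ES_AV setup = max(EF_Venue booking=7, EF_Permits=11, EF_Catering order=18) = 18; EF_AV setup = 18+12 = 30
Expected project duration μ = 30 hours. Critical path: Vendor contracts → Catering order → AV setup.

Variance along critical path = 1.000 + 4.000 + 5.444 = 10.444; σ = 3.232 hours.
D = μ + z·σ = 30 + 1.282·3.232 = 34.1 hours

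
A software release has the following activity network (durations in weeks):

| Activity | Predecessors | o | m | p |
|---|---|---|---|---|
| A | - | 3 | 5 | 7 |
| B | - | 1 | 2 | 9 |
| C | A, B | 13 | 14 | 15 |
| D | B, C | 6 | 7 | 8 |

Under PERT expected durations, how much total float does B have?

te_A = (3 + 4·5 + 7)/6 = 30/6 = 5
te_B = (1 + 4·2 + 9)/6 = 18/6 = 3
te_C = (13 + 4·14 + 15)/6 = 84/6 = 14
te_D = (6 + 4·7 + 8)/6 = 42/6 = 7

Forward pass:
ES_A = 0; EF_A = 5
ES_B = 0; EF_B = 3
ES_C = max(EF_A=5, EF_B=3) = 5; EF_C = 5+14 = 19
ES_D = max(EF_B=3, EF_C=19) = 19; EF_D = 19+7 = 26
Expected project duration μ = 26 weeks. Critical path: A → C → D.

Backward pass:
LF_D = 26; LS_D = 26−7 = 19
LF_C = LS_D = 19; LS_C = 19−14 = 5
LF_B = min(LS_C=5, LS_D=19) = 5; LS_B = 5−3 = 2
LF_A = LS_C = 5; LS_A = 5−5 = 0
Slack_B = LS_B − ES_B = 2 − 0 = 2

2 weeks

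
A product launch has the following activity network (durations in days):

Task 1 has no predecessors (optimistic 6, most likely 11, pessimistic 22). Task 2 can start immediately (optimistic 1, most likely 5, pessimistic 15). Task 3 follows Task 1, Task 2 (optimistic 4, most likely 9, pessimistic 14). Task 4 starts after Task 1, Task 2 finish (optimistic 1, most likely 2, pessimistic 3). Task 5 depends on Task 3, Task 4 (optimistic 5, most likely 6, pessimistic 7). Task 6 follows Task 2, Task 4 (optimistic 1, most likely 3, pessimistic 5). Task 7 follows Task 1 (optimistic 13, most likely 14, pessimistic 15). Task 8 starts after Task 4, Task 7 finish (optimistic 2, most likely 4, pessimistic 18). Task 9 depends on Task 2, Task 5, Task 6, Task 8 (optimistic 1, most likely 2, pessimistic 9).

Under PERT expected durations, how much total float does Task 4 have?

12 days

te_Task 1 = (6 + 4·11 + 22)/6 = 72/6 = 12
te_Task 2 = (1 + 4·5 + 15)/6 = 36/6 = 6
te_Task 3 = (4 + 4·9 + 14)/6 = 54/6 = 9
te_Task 4 = (1 + 4·2 + 3)/6 = 12/6 = 2
te_Task 5 = (5 + 4·6 + 7)/6 = 36/6 = 6
te_Task 6 = (1 + 4·3 + 5)/6 = 18/6 = 3
te_Task 7 = (13 + 4·14 + 15)/6 = 84/6 = 14
te_Task 8 = (2 + 4·4 + 18)/6 = 36/6 = 6
te_Task 9 = (1 + 4·2 + 9)/6 = 18/6 = 3

Forward pass:
ES_Task 1 = 0; EF_Task 1 = 12
ES_Task 2 = 0; EF_Task 2 = 6
ES_Task 3 = max(EF_Task 1=12, EF_Task 2=6) = 12; EF_Task 3 = 12+9 = 21
ES_Task 4 = max(EF_Task 1=12, EF_Task 2=6) = 12; EF_Task 4 = 12+2 = 14
ES_Task 5 = max(EF_Task 3=21, EF_Task 4=14) = 21; EF_Task 5 = 21+6 = 27
ES_Task 6 = max(EF_Task 2=6, EF_Task 4=14) = 14; EF_Task 6 = 14+3 = 17
ES_Task 7 = 12; EF_Task 7 = 12+14 = 26
ES_Task 8 = max(EF_Task 4=14, EF_Task 7=26) = 26; EF_Task 8 = 26+6 = 32
ES_Task 9 = max(EF_Task 2=6, EF_Task 5=27, EF_Task 6=17, EF_Task 8=32) = 32; EF_Task 9 = 32+3 = 35
Expected project duration μ = 35 days. Critical path: Task 1 → Task 7 → Task 8 → Task 9.

Backward pass:
LF_Task 9 = 35; LS_Task 9 = 35−3 = 32
LF_Task 8 = LS_Task 9 = 32; LS_Task 8 = 32−6 = 26
LF_Task 7 = LS_Task 8 = 26; LS_Task 7 = 26−14 = 12
LF_Task 6 = LS_Task 9 = 32; LS_Task 6 = 32−3 = 29
LF_Task 5 = LS_Task 9 = 32; LS_Task 5 = 32−6 = 26
LF_Task 4 = min(LS_Task 5=26, LS_Task 6=29, LS_Task 8=26) = 26; LS_Task 4 = 26−2 = 24
LF_Task 3 = LS_Task 5 = 26; LS_Task 3 = 26−9 = 17
LF_Task 2 = min(LS_Task 3=17, LS_Task 4=24, LS_Task 6=29, LS_Task 9=32) = 17; LS_Task 2 = 17−6 = 11
LF_Task 1 = min(LS_Task 3=17, LS_Task 4=24, LS_Task 7=12) = 12; LS_Task 1 = 12−12 = 0
Slack_Task 4 = LS_Task 4 − ES_Task 4 = 24 − 12 = 12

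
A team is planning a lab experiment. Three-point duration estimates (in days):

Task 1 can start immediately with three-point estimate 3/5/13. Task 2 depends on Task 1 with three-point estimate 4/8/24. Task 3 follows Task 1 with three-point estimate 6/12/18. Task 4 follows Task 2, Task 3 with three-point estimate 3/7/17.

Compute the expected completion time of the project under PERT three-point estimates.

te_Task 1 = (3 + 4·5 + 13)/6 = 36/6 = 6
te_Task 2 = (4 + 4·8 + 24)/6 = 60/6 = 10
te_Task 3 = (6 + 4·12 + 18)/6 = 72/6 = 12
te_Task 4 = (3 + 4·7 + 17)/6 = 48/6 = 8

Forward pass:
ES_Task 1 = 0; EF_Task 1 = 6
ES_Task 2 = 6; EF_Task 2 = 6+10 = 16
ES_Task 3 = 6; EF_Task 3 = 6+12 = 18
ES_Task 4 = max(EF_Task 2=16, EF_Task 3=18) = 18; EF_Task 4 = 18+8 = 26
Expected project duration μ = 26 days. Critical path: Task 1 → Task 3 → Task 4.

26 days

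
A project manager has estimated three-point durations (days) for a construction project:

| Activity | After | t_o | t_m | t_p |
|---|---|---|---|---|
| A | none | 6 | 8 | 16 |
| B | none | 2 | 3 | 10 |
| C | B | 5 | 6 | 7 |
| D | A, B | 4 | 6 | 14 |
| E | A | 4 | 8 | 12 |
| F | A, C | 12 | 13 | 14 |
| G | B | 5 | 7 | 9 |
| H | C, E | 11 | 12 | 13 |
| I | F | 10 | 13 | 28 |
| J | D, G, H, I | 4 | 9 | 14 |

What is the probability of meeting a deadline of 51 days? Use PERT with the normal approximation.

te_A = (6 + 4·8 + 16)/6 = 54/6 = 9; σ²_A = ((16−6)/6)² = 2.778
te_B = (2 + 4·3 + 10)/6 = 24/6 = 4; σ²_B = ((10−2)/6)² = 1.778
te_C = (5 + 4·6 + 7)/6 = 36/6 = 6; σ²_C = ((7−5)/6)² = 0.111
te_D = (4 + 4·6 + 14)/6 = 42/6 = 7; σ²_D = ((14−4)/6)² = 2.778
te_E = (4 + 4·8 + 12)/6 = 48/6 = 8; σ²_E = ((12−4)/6)² = 1.778
te_F = (12 + 4·13 + 14)/6 = 78/6 = 13; σ²_F = ((14−12)/6)² = 0.111
te_G = (5 + 4·7 + 9)/6 = 42/6 = 7; σ²_G = ((9−5)/6)² = 0.444
te_H = (11 + 4·12 + 13)/6 = 72/6 = 12; σ²_H = ((13−11)/6)² = 0.111
te_I = (10 + 4·13 + 28)/6 = 90/6 = 15; σ²_I = ((28−10)/6)² = 9.000
te_J = (4 + 4·9 + 14)/6 = 54/6 = 9; σ²_J = ((14−4)/6)² = 2.778

Forward pass:
ES_A = 0; EF_A = 9
ES_B = 0; EF_B = 4
ES_C = 4; EF_C = 4+6 = 10
ES_D = max(EF_A=9, EF_B=4) = 9; EF_D = 9+7 = 16
ES_E = 9; EF_E = 9+8 = 17
ES_F = max(EF_A=9, EF_C=10) = 10; EF_F = 10+13 = 23
ES_G = 4; EF_G = 4+7 = 11
ES_H = max(EF_C=10, EF_E=17) = 17; EF_H = 17+12 = 29
ES_I = 23; EF_I = 23+15 = 38
ES_J = max(EF_D=16, EF_G=11, EF_H=29, EF_I=38) = 38; EF_J = 38+9 = 47
Expected project duration μ = 47 days. Critical path: B → C → F → I → J.

Variance along critical path = 1.778 + 0.111 + 0.111 + 9.000 + 2.778 = 13.778; σ = √13.778 = 3.712 days.
Z = (51 − 47) / 3.712 = 1.078
P(T ≤ 51) = Φ(1.078) ≈ 0.859

0.859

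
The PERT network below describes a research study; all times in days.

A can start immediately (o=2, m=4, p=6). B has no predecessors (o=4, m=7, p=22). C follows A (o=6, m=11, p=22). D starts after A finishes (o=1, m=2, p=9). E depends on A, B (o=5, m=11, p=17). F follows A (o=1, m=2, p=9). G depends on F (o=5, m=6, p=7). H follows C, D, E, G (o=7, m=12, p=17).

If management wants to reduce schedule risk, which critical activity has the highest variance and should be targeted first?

te_A = (2 + 4·4 + 6)/6 = 24/6 = 4; σ²_A = ((6−2)/6)² = 0.444
te_B = (4 + 4·7 + 22)/6 = 54/6 = 9; σ²_B = ((22−4)/6)² = 9.000
te_C = (6 + 4·11 + 22)/6 = 72/6 = 12; σ²_C = ((22−6)/6)² = 7.111
te_D = (1 + 4·2 + 9)/6 = 18/6 = 3; σ²_D = ((9−1)/6)² = 1.778
te_E = (5 + 4·11 + 17)/6 = 66/6 = 11; σ²_E = ((17−5)/6)² = 4.000
te_F = (1 + 4·2 + 9)/6 = 18/6 = 3; σ²_F = ((9−1)/6)² = 1.778
te_G = (5 + 4·6 + 7)/6 = 36/6 = 6; σ²_G = ((7−5)/6)² = 0.111
te_H = (7 + 4·12 + 17)/6 = 72/6 = 12; σ²_H = ((17−7)/6)² = 2.778

Forward pass:
ES_A = 0; EF_A = 4
ES_B = 0; EF_B = 9
ES_C = 4; EF_C = 4+12 = 16
ES_D = 4; EF_D = 4+3 = 7
ES_E = max(EF_A=4, EF_B=9) = 9; EF_E = 9+11 = 20
ES_F = 4; EF_F = 4+3 = 7
ES_G = 7; EF_G = 7+6 = 13
ES_H = max(EF_C=16, EF_D=7, EF_E=20, EF_G=13) = 20; EF_H = 20+12 = 32
Expected project duration μ = 32 days. Critical path: B → E → H.

Variances on critical path: σ²_B=9.000, σ²_E=4.000, σ²_H=2.778.
Largest is σ²_B = 9.000.

B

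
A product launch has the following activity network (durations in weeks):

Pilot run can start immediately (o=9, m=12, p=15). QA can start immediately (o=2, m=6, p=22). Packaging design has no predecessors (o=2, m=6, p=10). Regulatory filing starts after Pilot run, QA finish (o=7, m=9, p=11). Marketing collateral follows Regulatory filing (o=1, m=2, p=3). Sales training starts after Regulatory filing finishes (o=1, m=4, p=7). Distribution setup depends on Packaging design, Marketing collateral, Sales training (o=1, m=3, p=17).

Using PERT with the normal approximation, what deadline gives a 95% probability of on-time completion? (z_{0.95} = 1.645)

te_Pilot run = (9 + 4·12 + 15)/6 = 72/6 = 12; σ²_Pilot run = ((15−9)/6)² = 1.000
te_QA = (2 + 4·6 + 22)/6 = 48/6 = 8; σ²_QA = ((22−2)/6)² = 11.111
te_Packaging design = (2 + 4·6 + 10)/6 = 36/6 = 6; σ²_Packaging design = ((10−2)/6)² = 1.778
te_Regulatory filing = (7 + 4·9 + 11)/6 = 54/6 = 9; σ²_Regulatory filing = ((11−7)/6)² = 0.444
te_Marketing collateral = (1 + 4·2 + 3)/6 = 12/6 = 2; σ²_Marketing collateral = ((3−1)/6)² = 0.111
te_Sales training = (1 + 4·4 + 7)/6 = 24/6 = 4; σ²_Sales training = ((7−1)/6)² = 1.000
te_Distribution setup = (1 + 4·3 + 17)/6 = 30/6 = 5; σ²_Distribution setup = ((17−1)/6)² = 7.111

Forward pass:
ES_Pilot run = 0; EF_Pilot run = 12
ES_QA = 0; EF_QA = 8
ES_Packaging design = 0; EF_Packaging design = 6
ES_Regulatory filing = max(EF_Pilot run=12, EF_QA=8) = 12; EF_Regulatory filing = 12+9 = 21
ES_Marketing collateral = 21; EF_Marketing collateral = 21+2 = 23
ES_Sales training = 21; EF_Sales training = 21+4 = 25
ES_Distribution setup = max(EF_Packaging design=6, EF_Marketing collateral=23, EF_Sales training=25) = 25; EF_Distribution setup = 25+5 = 30
Expected project duration μ = 30 weeks. Critical path: Pilot run → Regulatory filing → Sales training → Distribution setup.

Variance along critical path = 1.000 + 0.444 + 1.000 + 7.111 = 9.556; σ = 3.091 weeks.
D = μ + z·σ = 30 + 1.645·3.091 = 35.1 weeks

35.1 weeks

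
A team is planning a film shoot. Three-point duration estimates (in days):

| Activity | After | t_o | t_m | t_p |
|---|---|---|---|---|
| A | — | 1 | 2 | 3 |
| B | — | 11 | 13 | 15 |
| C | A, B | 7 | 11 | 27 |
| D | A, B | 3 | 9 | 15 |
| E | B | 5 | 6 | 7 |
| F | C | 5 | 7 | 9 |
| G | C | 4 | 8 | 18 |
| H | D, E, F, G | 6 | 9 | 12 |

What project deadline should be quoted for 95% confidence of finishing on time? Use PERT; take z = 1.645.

te_A = (1 + 4·2 + 3)/6 = 12/6 = 2; σ²_A = ((3−1)/6)² = 0.111
te_B = (11 + 4·13 + 15)/6 = 78/6 = 13; σ²_B = ((15−11)/6)² = 0.444
te_C = (7 + 4·11 + 27)/6 = 78/6 = 13; σ²_C = ((27−7)/6)² = 11.111
te_D = (3 + 4·9 + 15)/6 = 54/6 = 9; σ²_D = ((15−3)/6)² = 4.000
te_E = (5 + 4·6 + 7)/6 = 36/6 = 6; σ²_E = ((7−5)/6)² = 0.111
te_F = (5 + 4·7 + 9)/6 = 42/6 = 7; σ²_F = ((9−5)/6)² = 0.444
te_G = (4 + 4·8 + 18)/6 = 54/6 = 9; σ²_G = ((18−4)/6)² = 5.444
te_H = (6 + 4·9 + 12)/6 = 54/6 = 9; σ²_H = ((12−6)/6)² = 1.000

Forward pass:
ES_A = 0; EF_A = 2
ES_B = 0; EF_B = 13
ES_C = max(EF_A=2, EF_B=13) = 13; EF_C = 13+13 = 26
ES_D = max(EF_A=2, EF_B=13) = 13; EF_D = 13+9 = 22
ES_E = 13; EF_E = 13+6 = 19
ES_F = 26; EF_F = 26+7 = 33
ES_G = 26; EF_G = 26+9 = 35
ES_H = max(EF_D=22, EF_E=19, EF_F=33, EF_G=35) = 35; EF_H = 35+9 = 44
Expected project duration μ = 44 days. Critical path: B → C → G → H.

Variance along critical path = 0.444 + 11.111 + 5.444 + 1.000 = 18.000; σ = 4.243 days.
D = μ + z·σ = 44 + 1.645·4.243 = 51.0 days

51.0 days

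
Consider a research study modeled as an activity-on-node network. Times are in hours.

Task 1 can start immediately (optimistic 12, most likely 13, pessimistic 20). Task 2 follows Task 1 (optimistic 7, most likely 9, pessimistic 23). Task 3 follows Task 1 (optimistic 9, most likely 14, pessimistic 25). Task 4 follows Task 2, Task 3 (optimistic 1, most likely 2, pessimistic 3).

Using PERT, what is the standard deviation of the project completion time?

te_Task 1 = (12 + 4·13 + 20)/6 = 84/6 = 14; σ²_Task 1 = ((20−12)/6)² = 1.778
te_Task 2 = (7 + 4·9 + 23)/6 = 66/6 = 11; σ²_Task 2 = ((23−7)/6)² = 7.111
te_Task 3 = (9 + 4·14 + 25)/6 = 90/6 = 15; σ²_Task 3 = ((25−9)/6)² = 7.111
te_Task 4 = (1 + 4·2 + 3)/6 = 12/6 = 2; σ²_Task 4 = ((3−1)/6)² = 0.111

Forward pass:
ES_Task 1 = 0; EF_Task 1 = 14
ES_Task 2 = 14; EF_Task 2 = 14+11 = 25
ES_Task 3 = 14; EF_Task 3 = 14+15 = 29
ES_Task 4 = max(EF_Task 2=25, EF_Task 3=29) = 29; EF_Task 4 = 29+2 = 31
Expected project duration μ = 31 hours. Critical path: Task 1 → Task 3 → Task 4.

Variance along critical path = 1.778 + 7.111 + 0.111 = 9.000
σ = √9.000 = 3.000 hours

3.00 hours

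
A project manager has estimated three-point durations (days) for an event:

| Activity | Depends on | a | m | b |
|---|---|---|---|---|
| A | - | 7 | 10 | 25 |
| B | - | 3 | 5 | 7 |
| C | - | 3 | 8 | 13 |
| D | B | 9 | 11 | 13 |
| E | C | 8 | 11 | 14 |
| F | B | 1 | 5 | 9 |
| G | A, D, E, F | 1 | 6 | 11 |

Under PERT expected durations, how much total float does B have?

3 days

te_A = (7 + 4·10 + 25)/6 = 72/6 = 12
te_B = (3 + 4·5 + 7)/6 = 30/6 = 5
te_C = (3 + 4·8 + 13)/6 = 48/6 = 8
te_D = (9 + 4·11 + 13)/6 = 66/6 = 11
te_E = (8 + 4·11 + 14)/6 = 66/6 = 11
te_F = (1 + 4·5 + 9)/6 = 30/6 = 5
te_G = (1 + 4·6 + 11)/6 = 36/6 = 6

Forward pass:
ES_A = 0; EF_A = 12
ES_B = 0; EF_B = 5
ES_C = 0; EF_C = 8
ES_D = 5; EF_D = 5+11 = 16
ES_E = 8; EF_E = 8+11 = 19
ES_F = 5; EF_F = 5+5 = 10
ES_G = max(EF_A=12, EF_D=16, EF_E=19, EF_F=10) = 19; EF_G = 19+6 = 25
Expected project duration μ = 25 days. Critical path: C → E → G.

Backward pass:
LF_G = 25; LS_G = 25−6 = 19
LF_F = LS_G = 19; LS_F = 19−5 = 14
LF_E = LS_G = 19; LS_E = 19−11 = 8
LF_D = LS_G = 19; LS_D = 19−11 = 8
LF_C = LS_E = 8; LS_C = 8−8 = 0
LF_B = min(LS_D=8, LS_F=14) = 8; LS_B = 8−5 = 3
LF_A = LS_G = 19; LS_A = 19−12 = 7
Slack_B = LS_B − ES_B = 3 − 0 = 3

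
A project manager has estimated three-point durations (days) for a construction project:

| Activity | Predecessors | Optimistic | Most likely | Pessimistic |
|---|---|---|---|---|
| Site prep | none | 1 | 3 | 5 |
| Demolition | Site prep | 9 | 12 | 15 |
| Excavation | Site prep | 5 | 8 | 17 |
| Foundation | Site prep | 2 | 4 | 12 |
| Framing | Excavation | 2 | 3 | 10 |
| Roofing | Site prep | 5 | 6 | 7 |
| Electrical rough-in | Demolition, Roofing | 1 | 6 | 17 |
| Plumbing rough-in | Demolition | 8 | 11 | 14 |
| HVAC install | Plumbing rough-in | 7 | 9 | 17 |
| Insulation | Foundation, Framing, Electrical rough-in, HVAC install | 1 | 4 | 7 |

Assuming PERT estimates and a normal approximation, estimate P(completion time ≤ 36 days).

te_Site prep = (1 + 4·3 + 5)/6 = 18/6 = 3; σ²_Site prep = ((5−1)/6)² = 0.444
te_Demolition = (9 + 4·12 + 15)/6 = 72/6 = 12; σ²_Demolition = ((15−9)/6)² = 1.000
te_Excavation = (5 + 4·8 + 17)/6 = 54/6 = 9; σ²_Excavation = ((17−5)/6)² = 4.000
te_Foundation = (2 + 4·4 + 12)/6 = 30/6 = 5; σ²_Foundation = ((12−2)/6)² = 2.778
te_Framing = (2 + 4·3 + 10)/6 = 24/6 = 4; σ²_Framing = ((10−2)/6)² = 1.778
te_Roofing = (5 + 4·6 + 7)/6 = 36/6 = 6; σ²_Roofing = ((7−5)/6)² = 0.111
te_Electrical rough-in = (1 + 4·6 + 17)/6 = 42/6 = 7; σ²_Electrical rough-in = ((17−1)/6)² = 7.111
te_Plumbing rough-in = (8 + 4·11 + 14)/6 = 66/6 = 11; σ²_Plumbing rough-in = ((14−8)/6)² = 1.000
te_HVAC install = (7 + 4·9 + 17)/6 = 60/6 = 10; σ²_HVAC install = ((17−7)/6)² = 2.778
te_Insulation = (1 + 4·4 + 7)/6 = 24/6 = 4; σ²_Insulation = ((7−1)/6)² = 1.000

Forward pass:
ES_Site prep = 0; EF_Site prep = 3
ES_Demolition = 3; EF_Demolition = 3+12 = 15
ES_Excavation = 3; EF_Excavation = 3+9 = 12
ES_Foundation = 3; EF_Foundation = 3+5 = 8
ES_Framing = 12; EF_Framing = 12+4 = 16
ES_Roofing = 3; EF_Roofing = 3+6 = 9
ES_Electrical rough-in = max(EF_Demolition=15, EF_Roofing=9) = 15; EF_Electrical rough-in = 15+7 = 22
ES_Plumbing rough-in = 15; EF_Plumbing rough-in = 15+11 = 26
ES_HVAC install = 26; EF_HVAC install = 26+10 = 36
ES_Insulation = max(EF_Foundation=8, EF_Framing=16, EF_Electrical rough-in=22, EF_HVAC install=36) = 36; EF_Insulation = 36+4 = 40
Expected project duration μ = 40 days. Critical path: Site prep → Demolition → Plumbing rough-in → HVAC install → Insulation.

Variance along critical path = 0.444 + 1.000 + 1.000 + 2.778 + 1.000 = 6.222; σ = √6.222 = 2.494 days.
Z = (36 − 40) / 2.494 = -1.604
P(T ≤ 36) = Φ(-1.604) ≈ 0.054

0.054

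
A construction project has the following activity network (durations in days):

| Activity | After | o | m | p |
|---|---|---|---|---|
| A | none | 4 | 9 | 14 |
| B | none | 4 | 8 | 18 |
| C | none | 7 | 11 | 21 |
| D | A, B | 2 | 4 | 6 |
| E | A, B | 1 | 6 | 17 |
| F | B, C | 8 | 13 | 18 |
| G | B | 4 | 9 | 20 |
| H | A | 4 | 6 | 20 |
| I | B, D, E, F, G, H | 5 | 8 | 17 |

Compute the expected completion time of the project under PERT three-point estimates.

te_A = (4 + 4·9 + 14)/6 = 54/6 = 9
te_B = (4 + 4·8 + 18)/6 = 54/6 = 9
te_C = (7 + 4·11 + 21)/6 = 72/6 = 12
te_D = (2 + 4·4 + 6)/6 = 24/6 = 4
te_E = (1 + 4·6 + 17)/6 = 42/6 = 7
te_F = (8 + 4·13 + 18)/6 = 78/6 = 13
te_G = (4 + 4·9 + 20)/6 = 60/6 = 10
te_H = (4 + 4·6 + 20)/6 = 48/6 = 8
te_I = (5 + 4·8 + 17)/6 = 54/6 = 9

Forward pass:
ES_A = 0; EF_A = 9
ES_B = 0; EF_B = 9
ES_C = 0; EF_C = 12
ES_D = max(EF_A=9, EF_B=9) = 9; EF_D = 9+4 = 13
ES_E = max(EF_A=9, EF_B=9) = 9; EF_E = 9+7 = 16
ES_F = max(EF_B=9, EF_C=12) = 12; EF_F = 12+13 = 25
ES_G = 9; EF_G = 9+10 = 19
ES_H = 9; EF_H = 9+8 = 17
ES_I = max(EF_B=9, EF_D=13, EF_E=16, EF_F=25, EF_G=19, EF_H=17) = 25; EF_I = 25+9 = 34
Expected project duration μ = 34 days. Critical path: C → F → I.

34 days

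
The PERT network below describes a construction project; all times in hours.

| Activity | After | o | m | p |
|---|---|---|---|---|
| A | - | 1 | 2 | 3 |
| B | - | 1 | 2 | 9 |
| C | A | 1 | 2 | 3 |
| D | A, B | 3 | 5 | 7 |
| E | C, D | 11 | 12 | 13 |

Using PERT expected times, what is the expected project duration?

20 hours

te_A = (1 + 4·2 + 3)/6 = 12/6 = 2
te_B = (1 + 4·2 + 9)/6 = 18/6 = 3
te_C = (1 + 4·2 + 3)/6 = 12/6 = 2
te_D = (3 + 4·5 + 7)/6 = 30/6 = 5
te_E = (11 + 4·12 + 13)/6 = 72/6 = 12

Forward pass:
ES_A = 0; EF_A = 2
ES_B = 0; EF_B = 3
ES_C = 2; EF_C = 2+2 = 4
ES_D = max(EF_A=2, EF_B=3) = 3; EF_D = 3+5 = 8
ES_E = max(EF_C=4, EF_D=8) = 8; EF_E = 8+12 = 20
Expected project duration μ = 20 hours. Critical path: B → D → E.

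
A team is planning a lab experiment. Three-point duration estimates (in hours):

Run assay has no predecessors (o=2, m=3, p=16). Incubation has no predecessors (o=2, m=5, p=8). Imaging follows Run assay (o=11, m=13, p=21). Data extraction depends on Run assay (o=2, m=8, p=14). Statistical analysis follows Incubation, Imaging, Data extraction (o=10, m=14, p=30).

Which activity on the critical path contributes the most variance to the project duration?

te_Run assay = (2 + 4·3 + 16)/6 = 30/6 = 5; σ²_Run assay = ((16−2)/6)² = 5.444
te_Incubation = (2 + 4·5 + 8)/6 = 30/6 = 5; σ²_Incubation = ((8−2)/6)² = 1.000
te_Imaging = (11 + 4·13 + 21)/6 = 84/6 = 14; σ²_Imaging = ((21−11)/6)² = 2.778
te_Data extraction = (2 + 4·8 + 14)/6 = 48/6 = 8; σ²_Data extraction = ((14−2)/6)² = 4.000
te_Statistical analysis = (10 + 4·14 + 30)/6 = 96/6 = 16; σ²_Statistical analysis = ((30−10)/6)² = 11.111

Forward pass:
ES_Run assay = 0; EF_Run assay = 5
ES_Incubation = 0; EF_Incubation = 5
ES_Imaging = 5; EF_Imaging = 5+14 = 19
ES_Data extraction = 5; EF_Data extraction = 5+8 = 13
ES_Statistical analysis = max(EF_Incubation=5, EF_Imaging=19, EF_Data extraction=13) = 19; EF_Statistical analysis = 19+16 = 35
Expected project duration μ = 35 hours. Critical path: Run assay → Imaging → Statistical analysis.

Variances on critical path: σ²_Run assay=5.444, σ²_Imaging=2.778, σ²_Statistical analysis=11.111.
Largest is σ²_Statistical analysis = 11.111.

Statistical analysis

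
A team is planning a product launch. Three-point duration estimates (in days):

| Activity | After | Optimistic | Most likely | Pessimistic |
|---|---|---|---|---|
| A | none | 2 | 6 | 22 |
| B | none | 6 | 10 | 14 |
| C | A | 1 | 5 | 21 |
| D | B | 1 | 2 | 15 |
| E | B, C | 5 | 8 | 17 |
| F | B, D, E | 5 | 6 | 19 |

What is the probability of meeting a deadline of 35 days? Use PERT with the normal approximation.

te_A = (2 + 4·6 + 22)/6 = 48/6 = 8; σ²_A = ((22−2)/6)² = 11.111
te_B = (6 + 4·10 + 14)/6 = 60/6 = 10; σ²_B = ((14−6)/6)² = 1.778
te_C = (1 + 4·5 + 21)/6 = 42/6 = 7; σ²_C = ((21−1)/6)² = 11.111
te_D = (1 + 4·2 + 15)/6 = 24/6 = 4; σ²_D = ((15−1)/6)² = 5.444
te_E = (5 + 4·8 + 17)/6 = 54/6 = 9; σ²_E = ((17−5)/6)² = 4.000
te_F = (5 + 4·6 + 19)/6 = 48/6 = 8; σ²_F = ((19−5)/6)² = 5.444

Forward pass:
ES_A = 0; EF_A = 8
ES_B = 0; EF_B = 10
ES_C = 8; EF_C = 8+7 = 15
ES_D = 10; EF_D = 10+4 = 14
ES_E = max(EF_B=10, EF_C=15) = 15; EF_E = 15+9 = 24
ES_F = max(EF_B=10, EF_D=14, EF_E=24) = 24; EF_F = 24+8 = 32
Expected project duration μ = 32 days. Critical path: A → C → E → F.

Variance along critical path = 11.111 + 11.111 + 4.000 + 5.444 = 31.667; σ = √31.667 = 5.627 days.
Z = (35 − 32) / 5.627 = 0.533
P(T ≤ 35) = Φ(0.533) ≈ 0.703

0.703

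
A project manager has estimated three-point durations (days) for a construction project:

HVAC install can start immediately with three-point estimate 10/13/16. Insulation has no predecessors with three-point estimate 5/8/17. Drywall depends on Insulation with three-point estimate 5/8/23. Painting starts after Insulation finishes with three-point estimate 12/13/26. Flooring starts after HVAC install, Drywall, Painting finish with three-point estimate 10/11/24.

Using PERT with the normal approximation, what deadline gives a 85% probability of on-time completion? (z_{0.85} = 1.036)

41.0 days

te_HVAC install = (10 + 4·13 + 16)/6 = 78/6 = 13; σ²_HVAC install = ((16−10)/6)² = 1.000
te_Insulation = (5 + 4·8 + 17)/6 = 54/6 = 9; σ²_Insulation = ((17−5)/6)² = 4.000
te_Drywall = (5 + 4·8 + 23)/6 = 60/6 = 10; σ²_Drywall = ((23−5)/6)² = 9.000
te_Painting = (12 + 4·13 + 26)/6 = 90/6 = 15; σ²_Painting = ((26−12)/6)² = 5.444
te_Flooring = (10 + 4·11 + 24)/6 = 78/6 = 13; σ²_Flooring = ((24−10)/6)² = 5.444

Forward pass:
ES_HVAC install = 0; EF_HVAC install = 13
ES_Insulation = 0; EF_Insulation = 9
ES_Drywall = 9; EF_Drywall = 9+10 = 19
ES_Painting = 9; EF_Painting = 9+15 = 24
ES_Flooring = max(EF_HVAC install=13, EF_Drywall=19, EF_Painting=24) = 24; EF_Flooring = 24+13 = 37
Expected project duration μ = 37 days. Critical path: Insulation → Painting → Flooring.

Variance along critical path = 4.000 + 5.444 + 5.444 = 14.889; σ = 3.859 days.
D = μ + z·σ = 37 + 1.036·3.859 = 41.0 days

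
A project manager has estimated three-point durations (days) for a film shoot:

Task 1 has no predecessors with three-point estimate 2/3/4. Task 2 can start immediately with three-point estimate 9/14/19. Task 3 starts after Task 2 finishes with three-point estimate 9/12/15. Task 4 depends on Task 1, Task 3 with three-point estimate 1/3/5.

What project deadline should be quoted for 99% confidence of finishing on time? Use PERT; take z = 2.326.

33.8 days

te_Task 1 = (2 + 4·3 + 4)/6 = 18/6 = 3; σ²_Task 1 = ((4−2)/6)² = 0.111
te_Task 2 = (9 + 4·14 + 19)/6 = 84/6 = 14; σ²_Task 2 = ((19−9)/6)² = 2.778
te_Task 3 = (9 + 4·12 + 15)/6 = 72/6 = 12; σ²_Task 3 = ((15−9)/6)² = 1.000
te_Task 4 = (1 + 4·3 + 5)/6 = 18/6 = 3; σ²_Task 4 = ((5−1)/6)² = 0.444

Forward pass:
ES_Task 1 = 0; EF_Task 1 = 3
ES_Task 2 = 0; EF_Task 2 = 14
ES_Task 3 = 14; EF_Task 3 = 14+12 = 26
ES_Task 4 = max(EF_Task 1=3, EF_Task 3=26) = 26; EF_Task 4 = 26+3 = 29
Expected project duration μ = 29 days. Critical path: Task 2 → Task 3 → Task 4.

Variance along critical path = 2.778 + 1.000 + 0.444 = 4.222; σ = 2.055 days.
D = μ + z·σ = 29 + 2.326·2.055 = 33.8 days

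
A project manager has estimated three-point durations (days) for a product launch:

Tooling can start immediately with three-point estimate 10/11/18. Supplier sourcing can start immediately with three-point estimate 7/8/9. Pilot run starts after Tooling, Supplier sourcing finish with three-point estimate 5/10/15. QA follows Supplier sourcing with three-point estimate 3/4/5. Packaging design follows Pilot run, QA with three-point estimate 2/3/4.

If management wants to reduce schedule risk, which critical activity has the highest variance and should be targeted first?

te_Tooling = (10 + 4·11 + 18)/6 = 72/6 = 12; σ²_Tooling = ((18−10)/6)² = 1.778
te_Supplier sourcing = (7 + 4·8 + 9)/6 = 48/6 = 8; σ²_Supplier sourcing = ((9−7)/6)² = 0.111
te_Pilot run = (5 + 4·10 + 15)/6 = 60/6 = 10; σ²_Pilot run = ((15−5)/6)² = 2.778
te_QA = (3 + 4·4 + 5)/6 = 24/6 = 4; σ²_QA = ((5−3)/6)² = 0.111
te_Packaging design = (2 + 4·3 + 4)/6 = 18/6 = 3; σ²_Packaging design = ((4−2)/6)² = 0.111

Forward pass:
ES_Tooling = 0; EF_Tooling = 12
ES_Supplier sourcing = 0; EF_Supplier sourcing = 8
ES_Pilot run = max(EF_Tooling=12, EF_Supplier sourcing=8) = 12; EF_Pilot run = 12+10 = 22
ES_QA = 8; EF_QA = 8+4 = 12
ES_Packaging design = max(EF_Pilot run=22, EF_QA=12) = 22; EF_Packaging design = 22+3 = 25
Expected project duration μ = 25 days. Critical path: Tooling → Pilot run → Packaging design.

Variances on critical path: σ²_Tooling=1.778, σ²_Pilot run=2.778, σ²_Packaging design=0.111.
Largest is σ²_Pilot run = 2.778.

Pilot run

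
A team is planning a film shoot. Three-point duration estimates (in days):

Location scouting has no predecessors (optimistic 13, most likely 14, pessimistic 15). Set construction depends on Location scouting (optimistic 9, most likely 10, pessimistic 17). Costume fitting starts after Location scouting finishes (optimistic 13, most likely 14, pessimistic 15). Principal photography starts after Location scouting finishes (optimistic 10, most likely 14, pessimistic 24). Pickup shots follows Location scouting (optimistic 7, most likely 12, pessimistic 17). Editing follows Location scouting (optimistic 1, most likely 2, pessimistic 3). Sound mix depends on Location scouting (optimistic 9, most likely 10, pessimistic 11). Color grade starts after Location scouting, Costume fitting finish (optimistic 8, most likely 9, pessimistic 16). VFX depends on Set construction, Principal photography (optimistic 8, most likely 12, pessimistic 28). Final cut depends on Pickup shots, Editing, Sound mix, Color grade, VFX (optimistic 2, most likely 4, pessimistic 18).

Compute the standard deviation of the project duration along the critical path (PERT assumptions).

4.88 days

te_Location scouting = (13 + 4·14 + 15)/6 = 84/6 = 14; σ²_Location scouting = ((15−13)/6)² = 0.111
te_Set construction = (9 + 4·10 + 17)/6 = 66/6 = 11; σ²_Set construction = ((17−9)/6)² = 1.778
te_Costume fitting = (13 + 4·14 + 15)/6 = 84/6 = 14; σ²_Costume fitting = ((15−13)/6)² = 0.111
te_Principal photography = (10 + 4·14 + 24)/6 = 90/6 = 15; σ²_Principal photography = ((24−10)/6)² = 5.444
te_Pickup shots = (7 + 4·12 + 17)/6 = 72/6 = 12; σ²_Pickup shots = ((17−7)/6)² = 2.778
te_Editing = (1 + 4·2 + 3)/6 = 12/6 = 2; σ²_Editing = ((3−1)/6)² = 0.111
te_Sound mix = (9 + 4·10 + 11)/6 = 60/6 = 10; σ²_Sound mix = ((11−9)/6)² = 0.111
te_Color grade = (8 + 4·9 + 16)/6 = 60/6 = 10; σ²_Color grade = ((16−8)/6)² = 1.778
te_VFX = (8 + 4·12 + 28)/6 = 84/6 = 14; σ²_VFX = ((28−8)/6)² = 11.111
te_Final cut = (2 + 4·4 + 18)/6 = 36/6 = 6; σ²_Final cut = ((18−2)/6)² = 7.111

Forward pass:
ES_Location scouting = 0; EF_Location scouting = 14
ES_Set construction = 14; EF_Set construction = 14+11 = 25
ES_Costume fitting = 14; EF_Costume fitting = 14+14 = 28
ES_Principal photography = 14; EF_Principal photography = 14+15 = 29
ES_Pickup shots = 14; EF_Pickup shots = 14+12 = 26
ES_Editing = 14; EF_Editing = 14+2 = 16
ES_Sound mix = 14; EF_Sound mix = 14+10 = 24
ES_Color grade = max(EF_Location scouting=14, EF_Costume fitting=28) = 28; EF_Color grade = 28+10 = 38
ES_VFX = max(EF_Set construction=25, EF_Principal photography=29) = 29; EF_VFX = 29+14 = 43
ES_Final cut = max(EF_Pickup shots=26, EF_Editing=16, EF_Sound mix=24, EF_Color grade=38, EF_VFX=43) = 43; EF_Final cut = 43+6 = 49
Expected project duration μ = 49 days. Critical path: Location scouting → Principal photography → VFX → Final cut.

Variance along critical path = 0.111 + 5.444 + 11.111 + 7.111 = 23.778
σ = √23.778 = 4.876 days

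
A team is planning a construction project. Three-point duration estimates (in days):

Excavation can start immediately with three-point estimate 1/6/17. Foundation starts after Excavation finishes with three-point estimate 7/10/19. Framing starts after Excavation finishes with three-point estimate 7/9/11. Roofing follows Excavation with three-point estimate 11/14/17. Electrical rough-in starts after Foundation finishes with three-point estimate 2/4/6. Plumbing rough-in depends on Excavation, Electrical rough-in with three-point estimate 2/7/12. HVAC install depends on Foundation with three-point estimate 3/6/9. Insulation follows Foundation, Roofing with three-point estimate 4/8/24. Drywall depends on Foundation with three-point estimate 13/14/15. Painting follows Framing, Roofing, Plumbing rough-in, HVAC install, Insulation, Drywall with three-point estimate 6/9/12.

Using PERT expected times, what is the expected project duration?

te_Excavation = (1 + 4·6 + 17)/6 = 42/6 = 7
te_Foundation = (7 + 4·10 + 19)/6 = 66/6 = 11
te_Framing = (7 + 4·9 + 11)/6 = 54/6 = 9
te_Roofing = (11 + 4·14 + 17)/6 = 84/6 = 14
te_Electrical rough-in = (2 + 4·4 + 6)/6 = 24/6 = 4
te_Plumbing rough-in = (2 + 4·7 + 12)/6 = 42/6 = 7
te_HVAC install = (3 + 4·6 + 9)/6 = 36/6 = 6
te_Insulation = (4 + 4·8 + 24)/6 = 60/6 = 10
te_Drywall = (13 + 4·14 + 15)/6 = 84/6 = 14
te_Painting = (6 + 4·9 + 12)/6 = 54/6 = 9

Forward pass:
ES_Excavation = 0; EF_Excavation = 7
ES_Foundation = 7; EF_Foundation = 7+11 = 18
ES_Framing = 7; EF_Framing = 7+9 = 16
ES_Roofing = 7; EF_Roofing = 7+14 = 21
ES_Electrical rough-in = 18; EF_Electrical rough-in = 18+4 = 22
ES_Plumbing rough-in = max(EF_Excavation=7, EF_Electrical rough-in=22) = 22; EF_Plumbing rough-in = 22+7 = 29
ES_HVAC install = 18; EF_HVAC install = 18+6 = 24
ES_Insulation = max(EF_Foundation=18, EF_Roofing=21) = 21; EF_Insulation = 21+10 = 31
ES_Drywall = 18; EF_Drywall = 18+14 = 32
ES_Painting = max(EF_Framing=16, EF_Roofing=21, EF_Plumbing rough-in=29, EF_HVAC install=24, EF_Insulation=31, EF_Drywall=32) = 32; EF_Painting = 32+9 = 41
Expected project duration μ = 41 days. Critical path: Excavation → Foundation → Drywall → Painting.

41 days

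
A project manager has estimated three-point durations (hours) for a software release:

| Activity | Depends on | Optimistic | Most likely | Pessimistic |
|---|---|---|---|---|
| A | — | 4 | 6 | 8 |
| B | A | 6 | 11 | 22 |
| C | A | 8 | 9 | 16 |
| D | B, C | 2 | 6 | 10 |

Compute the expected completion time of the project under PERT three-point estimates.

24 hours

te_A = (4 + 4·6 + 8)/6 = 36/6 = 6
te_B = (6 + 4·11 + 22)/6 = 72/6 = 12
te_C = (8 + 4·9 + 16)/6 = 60/6 = 10
te_D = (2 + 4·6 + 10)/6 = 36/6 = 6

Forward pass:
ES_A = 0; EF_A = 6
ES_B = 6; EF_B = 6+12 = 18
ES_C = 6; EF_C = 6+10 = 16
ES_D = max(EF_B=18, EF_C=16) = 18; EF_D = 18+6 = 24
Expected project duration μ = 24 hours. Critical path: A → B → D.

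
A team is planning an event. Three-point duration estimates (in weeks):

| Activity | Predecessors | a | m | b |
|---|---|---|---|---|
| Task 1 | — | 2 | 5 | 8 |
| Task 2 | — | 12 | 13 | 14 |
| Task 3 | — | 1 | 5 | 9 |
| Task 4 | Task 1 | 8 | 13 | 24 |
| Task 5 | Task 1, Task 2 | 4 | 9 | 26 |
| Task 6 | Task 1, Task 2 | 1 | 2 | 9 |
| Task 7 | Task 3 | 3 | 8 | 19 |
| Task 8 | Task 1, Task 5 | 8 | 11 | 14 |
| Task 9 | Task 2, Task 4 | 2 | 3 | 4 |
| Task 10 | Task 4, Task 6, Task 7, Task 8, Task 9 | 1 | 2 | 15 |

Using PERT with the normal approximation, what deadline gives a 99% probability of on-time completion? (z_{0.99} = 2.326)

49.4 weeks

te_Task 1 = (2 + 4·5 + 8)/6 = 30/6 = 5; σ²_Task 1 = ((8−2)/6)² = 1.000
te_Task 2 = (12 + 4·13 + 14)/6 = 78/6 = 13; σ²_Task 2 = ((14−12)/6)² = 0.111
te_Task 3 = (1 + 4·5 + 9)/6 = 30/6 = 5; σ²_Task 3 = ((9−1)/6)² = 1.778
te_Task 4 = (8 + 4·13 + 24)/6 = 84/6 = 14; σ²_Task 4 = ((24−8)/6)² = 7.111
te_Task 5 = (4 + 4·9 + 26)/6 = 66/6 = 11; σ²_Task 5 = ((26−4)/6)² = 13.444
te_Task 6 = (1 + 4·2 + 9)/6 = 18/6 = 3; σ²_Task 6 = ((9−1)/6)² = 1.778
te_Task 7 = (3 + 4·8 + 19)/6 = 54/6 = 9; σ²_Task 7 = ((19−3)/6)² = 7.111
te_Task 8 = (8 + 4·11 + 14)/6 = 66/6 = 11; σ²_Task 8 = ((14−8)/6)² = 1.000
te_Task 9 = (2 + 4·3 + 4)/6 = 18/6 = 3; σ²_Task 9 = ((4−2)/6)² = 0.111
te_Task 10 = (1 + 4·2 + 15)/6 = 24/6 = 4; σ²_Task 10 = ((15−1)/6)² = 5.444

Forward pass:
ES_Task 1 = 0; EF_Task 1 = 5
ES_Task 2 = 0; EF_Task 2 = 13
ES_Task 3 = 0; EF_Task 3 = 5
ES_Task 4 = 5; EF_Task 4 = 5+14 = 19
ES_Task 5 = max(EF_Task 1=5, EF_Task 2=13) = 13; EF_Task 5 = 13+11 = 24
ES_Task 6 = max(EF_Task 1=5, EF_Task 2=13) = 13; EF_Task 6 = 13+3 = 16
ES_Task 7 = 5; EF_Task 7 = 5+9 = 14
ES_Task 8 = max(EF_Task 1=5, EF_Task 5=24) = 24; EF_Task 8 = 24+11 = 35
ES_Task 9 = max(EF_Task 2=13, EF_Task 4=19) = 19; EF_Task 9 = 19+3 = 22
ES_Task 10 = max(EF_Task 4=19, EF_Task 6=16, EF_Task 7=14, EF_Task 8=35, EF_Task 9=22) = 35; EF_Task 10 = 35+4 = 39
Expected project duration μ = 39 weeks. Critical path: Task 2 → Task 5 → Task 8 → Task 10.

Variance along critical path = 0.111 + 13.444 + 1.000 + 5.444 = 20.000; σ = 4.472 weeks.
D = μ + z·σ = 39 + 2.326·4.472 = 49.4 weeks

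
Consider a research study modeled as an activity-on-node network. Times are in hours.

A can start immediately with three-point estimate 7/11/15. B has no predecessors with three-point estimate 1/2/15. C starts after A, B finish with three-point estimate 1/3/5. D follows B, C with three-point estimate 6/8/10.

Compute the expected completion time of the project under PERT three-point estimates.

te_A = (7 + 4·11 + 15)/6 = 66/6 = 11
te_B = (1 + 4·2 + 15)/6 = 24/6 = 4
te_C = (1 + 4·3 + 5)/6 = 18/6 = 3
te_D = (6 + 4·8 + 10)/6 = 48/6 = 8

Forward pass:
ES_A = 0; EF_A = 11
ES_B = 0; EF_B = 4
ES_C = max(EF_A=11, EF_B=4) = 11; EF_C = 11+3 = 14
ES_D = max(EF_B=4, EF_C=14) = 14; EF_D = 14+8 = 22
Expected project duration μ = 22 hours. Critical path: A → C → D.

22 hours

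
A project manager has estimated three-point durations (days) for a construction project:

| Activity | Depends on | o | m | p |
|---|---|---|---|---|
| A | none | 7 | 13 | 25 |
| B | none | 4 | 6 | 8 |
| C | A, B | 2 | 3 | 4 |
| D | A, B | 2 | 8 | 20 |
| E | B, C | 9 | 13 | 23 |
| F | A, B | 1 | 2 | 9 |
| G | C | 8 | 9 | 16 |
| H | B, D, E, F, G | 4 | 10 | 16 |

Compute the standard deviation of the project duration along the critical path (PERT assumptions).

4.31 days

te_A = (7 + 4·13 + 25)/6 = 84/6 = 14; σ²_A = ((25−7)/6)² = 9.000
te_B = (4 + 4·6 + 8)/6 = 36/6 = 6; σ²_B = ((8−4)/6)² = 0.444
te_C = (2 + 4·3 + 4)/6 = 18/6 = 3; σ²_C = ((4−2)/6)² = 0.111
te_D = (2 + 4·8 + 20)/6 = 54/6 = 9; σ²_D = ((20−2)/6)² = 9.000
te_E = (9 + 4·13 + 23)/6 = 84/6 = 14; σ²_E = ((23−9)/6)² = 5.444
te_F = (1 + 4·2 + 9)/6 = 18/6 = 3; σ²_F = ((9−1)/6)² = 1.778
te_G = (8 + 4·9 + 16)/6 = 60/6 = 10; σ²_G = ((16−8)/6)² = 1.778
te_H = (4 + 4·10 + 16)/6 = 60/6 = 10; σ²_H = ((16−4)/6)² = 4.000

Forward pass:
ES_A = 0; EF_A = 14
ES_B = 0; EF_B = 6
ES_C = max(EF_A=14, EF_B=6) = 14; EF_C = 14+3 = 17
ES_D = max(EF_A=14, EF_B=6) = 14; EF_D = 14+9 = 23
ES_E = max(EF_B=6, EF_C=17) = 17; EF_E = 17+14 = 31
ES_F = max(EF_A=14, EF_B=6) = 14; EF_F = 14+3 = 17
ES_G = 17; EF_G = 17+10 = 27
ES_H = max(EF_B=6, EF_D=23, EF_E=31, EF_F=17, EF_G=27) = 31; EF_H = 31+10 = 41
Expected project duration μ = 41 days. Critical path: A → C → E → H.

Variance along critical path = 9.000 + 0.111 + 5.444 + 4.000 = 18.556
σ = √18.556 = 4.308 days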